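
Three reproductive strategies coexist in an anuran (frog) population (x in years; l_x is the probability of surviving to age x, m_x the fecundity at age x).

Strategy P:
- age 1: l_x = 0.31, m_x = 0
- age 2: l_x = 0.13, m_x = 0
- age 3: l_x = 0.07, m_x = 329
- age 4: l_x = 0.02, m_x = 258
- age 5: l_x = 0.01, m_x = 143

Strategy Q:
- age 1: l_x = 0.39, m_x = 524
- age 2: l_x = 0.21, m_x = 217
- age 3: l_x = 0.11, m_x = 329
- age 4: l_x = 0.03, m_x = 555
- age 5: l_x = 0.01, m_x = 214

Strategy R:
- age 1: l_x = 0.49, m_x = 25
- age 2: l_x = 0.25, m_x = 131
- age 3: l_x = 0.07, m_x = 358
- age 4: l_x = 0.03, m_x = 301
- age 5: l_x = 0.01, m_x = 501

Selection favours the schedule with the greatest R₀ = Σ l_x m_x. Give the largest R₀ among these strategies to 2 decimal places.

304.91

Strategy P: R₀ = 0.31×0 + 0.13×0 + 0.07×329 + 0.02×258 + 0.01×143 = 29.6200
Strategy Q: R₀ = 0.39×524 + 0.21×217 + 0.11×329 + 0.03×555 + 0.01×214 = 304.9100
Strategy R: R₀ = 0.49×25 + 0.25×131 + 0.07×358 + 0.03×301 + 0.01×501 = 84.1000
Highest R₀: strategy Q with 304.9100.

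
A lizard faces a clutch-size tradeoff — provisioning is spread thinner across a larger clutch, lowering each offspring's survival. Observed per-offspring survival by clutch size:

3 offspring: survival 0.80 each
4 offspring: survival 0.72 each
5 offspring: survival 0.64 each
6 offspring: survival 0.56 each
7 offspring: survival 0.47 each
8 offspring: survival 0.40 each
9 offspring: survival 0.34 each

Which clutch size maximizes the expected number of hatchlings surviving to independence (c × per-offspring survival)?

6

Expected hatchlings surviving to independence = c × s(c):
  c=3: 3 × 0.80 = 2.400
  c=4: 4 × 0.72 = 2.880
  c=5: 5 × 0.64 = 3.200
  c=6: 6 × 0.56 = 3.360
  c=7: 7 × 0.47 = 3.290
  c=8: 8 × 0.40 = 3.200
  c=9: 9 × 0.34 = 3.060
Maximum at c = 6 (3.360 hatchlings surviving to independence).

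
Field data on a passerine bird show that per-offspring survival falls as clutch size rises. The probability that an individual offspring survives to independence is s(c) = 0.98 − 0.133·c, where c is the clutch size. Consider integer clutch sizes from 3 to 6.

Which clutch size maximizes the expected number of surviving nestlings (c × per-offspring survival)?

Expected surviving nestlings = c × s(c):
  c=3: 3 × 0.581 = 1.743
  c=4: 4 × 0.448 = 1.792
  c=5: 5 × 0.315 = 1.575
  c=6: 6 × 0.182 = 1.092
Maximum at c = 4 (1.792 surviving nestlings).

4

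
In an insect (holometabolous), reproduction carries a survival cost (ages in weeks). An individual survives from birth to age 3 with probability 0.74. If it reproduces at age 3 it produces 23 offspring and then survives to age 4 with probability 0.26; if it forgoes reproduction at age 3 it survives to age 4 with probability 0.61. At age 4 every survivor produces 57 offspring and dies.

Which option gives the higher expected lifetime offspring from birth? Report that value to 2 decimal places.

27.99

breed at age 3: R₀ = 0.74 × (23 + 0.26 × 57) = 0.74 × 37.8200 = 27.9868
delay to age 4: R₀ = 0.74 × (0.61 × 57) = 0.74 × 34.7700 = 25.7298
Higher: breed at age 3 (27.9868).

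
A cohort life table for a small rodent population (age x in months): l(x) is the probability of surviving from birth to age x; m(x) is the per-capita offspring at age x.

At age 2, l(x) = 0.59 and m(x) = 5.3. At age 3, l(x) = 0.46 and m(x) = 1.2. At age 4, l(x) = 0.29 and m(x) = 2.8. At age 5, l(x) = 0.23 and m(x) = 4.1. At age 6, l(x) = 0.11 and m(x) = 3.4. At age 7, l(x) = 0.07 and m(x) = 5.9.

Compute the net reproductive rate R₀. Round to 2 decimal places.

6.22

R₀ = Σ l(x) m(x):
  age 2: 0.59 × 5.3 = 3.1270
  age 3: 0.46 × 1.2 = 0.5520
  age 4: 0.29 × 2.8 = 0.8120
  age 5: 0.23 × 4.1 = 0.9430
  age 6: 0.11 × 3.4 = 0.3740
  age 7: 0.07 × 5.9 = 0.4130
R₀ = 3.1270 + 0.5520 + 0.8120 + 0.9430 + 0.3740 + 0.4130 = 6.2210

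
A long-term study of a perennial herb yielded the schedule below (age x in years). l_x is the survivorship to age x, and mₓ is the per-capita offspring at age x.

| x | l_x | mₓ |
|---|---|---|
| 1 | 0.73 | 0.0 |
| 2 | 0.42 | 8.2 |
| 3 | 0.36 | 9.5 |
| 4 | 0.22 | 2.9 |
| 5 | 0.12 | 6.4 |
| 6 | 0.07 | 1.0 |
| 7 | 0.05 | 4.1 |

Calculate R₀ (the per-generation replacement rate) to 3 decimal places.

8.545

R₀ = Σ l_x mₓ:
  age 1: 0.73 × 0.0 = 0.0000
  age 2: 0.42 × 8.2 = 3.4440
  age 3: 0.36 × 9.5 = 3.4200
  age 4: 0.22 × 2.9 = 0.6380
  age 5: 0.12 × 6.4 = 0.7680
  age 6: 0.07 × 1.0 = 0.0700
  age 7: 0.05 × 4.1 = 0.2050
R₀ = 0.0000 + 3.4440 + 3.4200 + 0.6380 + 0.7680 + 0.0700 + 0.2050 = 8.5450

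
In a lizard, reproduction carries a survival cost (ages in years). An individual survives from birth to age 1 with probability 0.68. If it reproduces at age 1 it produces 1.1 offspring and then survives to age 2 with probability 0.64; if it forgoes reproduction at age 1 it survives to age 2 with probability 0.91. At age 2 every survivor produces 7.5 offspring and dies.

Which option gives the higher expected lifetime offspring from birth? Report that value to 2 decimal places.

breed at age 1: R₀ = 0.68 × (1.1 + 0.64 × 7.5) = 0.68 × 5.9000 = 4.0120
delay to age 2: R₀ = 0.68 × (0.91 × 7.5) = 0.68 × 6.8250 = 4.6410
Higher: delay to age 2 (4.6410).

4.64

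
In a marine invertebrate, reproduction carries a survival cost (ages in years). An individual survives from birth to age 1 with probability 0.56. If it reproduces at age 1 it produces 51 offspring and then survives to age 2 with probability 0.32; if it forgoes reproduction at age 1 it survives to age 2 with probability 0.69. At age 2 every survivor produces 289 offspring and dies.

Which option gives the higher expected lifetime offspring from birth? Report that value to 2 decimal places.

111.67

breed at age 1: R₀ = 0.56 × (51 + 0.32 × 289) = 0.56 × 143.4800 = 80.3488
delay to age 2: R₀ = 0.56 × (0.69 × 289) = 0.56 × 199.4100 = 111.6696
Higher: delay to age 2 (111.6696).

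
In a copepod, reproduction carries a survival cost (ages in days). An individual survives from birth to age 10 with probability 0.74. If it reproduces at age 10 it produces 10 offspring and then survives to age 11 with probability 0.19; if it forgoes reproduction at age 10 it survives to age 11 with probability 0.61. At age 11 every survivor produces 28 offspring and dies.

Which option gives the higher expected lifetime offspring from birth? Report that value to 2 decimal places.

12.64

breed at age 10: R₀ = 0.74 × (10 + 0.19 × 28) = 0.74 × 15.3200 = 11.3368
delay to age 11: R₀ = 0.74 × (0.61 × 28) = 0.74 × 17.0800 = 12.6392
Higher: delay to age 11 (12.6392).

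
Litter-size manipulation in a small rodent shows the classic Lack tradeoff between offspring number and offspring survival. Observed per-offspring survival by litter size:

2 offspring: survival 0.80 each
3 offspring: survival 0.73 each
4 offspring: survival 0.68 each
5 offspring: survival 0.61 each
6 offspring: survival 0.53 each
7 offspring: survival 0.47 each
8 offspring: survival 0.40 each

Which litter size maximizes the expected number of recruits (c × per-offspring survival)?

Expected recruits = c × s(c):
  c=2: 2 × 0.80 = 1.600
  c=3: 3 × 0.73 = 2.190
  c=4: 4 × 0.68 = 2.720
  c=5: 5 × 0.61 = 3.050
  c=6: 6 × 0.53 = 3.180
  c=7: 7 × 0.47 = 3.290
  c=8: 8 × 0.40 = 3.200
Maximum at c = 7 (3.290 recruits).

7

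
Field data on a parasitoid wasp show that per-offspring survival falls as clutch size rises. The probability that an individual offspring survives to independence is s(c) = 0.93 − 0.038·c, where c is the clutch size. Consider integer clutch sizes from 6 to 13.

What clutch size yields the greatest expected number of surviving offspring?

12

Expected surviving offspring = c × s(c):
  c=6: 6 × 0.702 = 4.212
  c=7: 7 × 0.664 = 4.648
  c=8: 8 × 0.626 = 5.008
  c=9: 9 × 0.588 = 5.292
  c=10: 10 × 0.550 = 5.500
  c=11: 11 × 0.512 = 5.632
  c=12: 12 × 0.474 = 5.688
  c=13: 13 × 0.436 = 5.668
Maximum at c = 12 (5.688 surviving offspring).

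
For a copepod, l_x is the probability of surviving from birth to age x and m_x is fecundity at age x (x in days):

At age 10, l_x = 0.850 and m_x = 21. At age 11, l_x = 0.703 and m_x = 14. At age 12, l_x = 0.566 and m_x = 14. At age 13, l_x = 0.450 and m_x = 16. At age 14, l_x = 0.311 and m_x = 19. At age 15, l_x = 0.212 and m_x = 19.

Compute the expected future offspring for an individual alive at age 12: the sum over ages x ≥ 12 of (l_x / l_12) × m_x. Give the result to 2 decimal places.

l_12 = 0.566. Conditional survival from age 12 to x is l_x / l_12.
  x=12: (0.566/0.566) × 14 = 14.0000
  x=13: (0.450/0.566) × 16 = 12.7208
  x=14: (0.311/0.566) × 19 = 10.4399
  x=15: (0.212/0.566) × 19 = 7.1166
Sum = 14.0000 + 12.7208 + 10.4399 + 7.1166 = 44.2774

44.28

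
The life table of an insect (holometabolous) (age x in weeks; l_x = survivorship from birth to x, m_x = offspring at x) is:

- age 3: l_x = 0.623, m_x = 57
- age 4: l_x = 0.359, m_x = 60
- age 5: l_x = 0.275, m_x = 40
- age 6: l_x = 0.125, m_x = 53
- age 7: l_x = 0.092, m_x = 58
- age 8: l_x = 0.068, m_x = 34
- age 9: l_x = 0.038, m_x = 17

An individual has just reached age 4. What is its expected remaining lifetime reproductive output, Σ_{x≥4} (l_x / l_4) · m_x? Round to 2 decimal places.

132.20

l_4 = 0.359. Conditional survival from age 4 to x is l_x / l_4.
  x=4: (0.359/0.359) × 60 = 60.0000
  x=5: (0.275/0.359) × 40 = 30.6407
  x=6: (0.125/0.359) × 53 = 18.4540
  x=7: (0.092/0.359) × 58 = 14.8635
  x=8: (0.068/0.359) × 34 = 6.4401
  x=9: (0.038/0.359) × 17 = 1.7994
Sum = 60.0000 + 30.6407 + 18.4540 + 14.8635 + 6.4401 + 1.7994 = 132.1978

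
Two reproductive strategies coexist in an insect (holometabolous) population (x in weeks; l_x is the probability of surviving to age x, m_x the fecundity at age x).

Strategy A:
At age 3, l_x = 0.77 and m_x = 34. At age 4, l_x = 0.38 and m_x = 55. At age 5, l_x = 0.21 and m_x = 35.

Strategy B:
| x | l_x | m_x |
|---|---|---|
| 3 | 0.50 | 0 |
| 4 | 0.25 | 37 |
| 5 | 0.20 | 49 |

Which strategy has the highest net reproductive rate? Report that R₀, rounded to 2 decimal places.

54.43

Strategy A: R₀ = 0.77×34 + 0.38×55 + 0.21×35 = 54.4300
Strategy B: R₀ = 0.50×0 + 0.25×37 + 0.20×49 = 19.0500
Highest R₀: strategy A with 54.4300.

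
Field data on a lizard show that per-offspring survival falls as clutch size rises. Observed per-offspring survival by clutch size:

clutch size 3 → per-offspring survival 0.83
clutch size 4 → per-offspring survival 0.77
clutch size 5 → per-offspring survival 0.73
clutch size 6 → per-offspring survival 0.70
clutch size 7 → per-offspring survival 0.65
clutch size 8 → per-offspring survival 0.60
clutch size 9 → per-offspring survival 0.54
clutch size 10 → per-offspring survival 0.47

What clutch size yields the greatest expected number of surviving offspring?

Expected surviving offspring = c × s(c):
  c=3: 3 × 0.83 = 2.490
  c=4: 4 × 0.77 = 3.080
  c=5: 5 × 0.73 = 3.650
  c=6: 6 × 0.70 = 4.200
  c=7: 7 × 0.65 = 4.550
  c=8: 8 × 0.60 = 4.800
  c=9: 9 × 0.54 = 4.860
  c=10: 10 × 0.47 = 4.700
Maximum at c = 9 (4.860 surviving offspring).

9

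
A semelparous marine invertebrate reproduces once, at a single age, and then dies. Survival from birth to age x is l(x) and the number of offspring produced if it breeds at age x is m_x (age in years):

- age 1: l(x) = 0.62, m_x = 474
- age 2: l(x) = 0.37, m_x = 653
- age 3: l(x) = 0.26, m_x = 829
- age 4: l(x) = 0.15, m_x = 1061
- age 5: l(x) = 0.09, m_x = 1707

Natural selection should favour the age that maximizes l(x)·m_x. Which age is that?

1

Expected offspring if breeding at age x = l(x) × m_x:
  age 1: 0.62 × 474 = 293.880
  age 2: 0.37 × 653 = 241.610
  age 3: 0.26 × 829 = 215.540
  age 4: 0.15 × 1061 = 159.150
  age 5: 0.09 × 1707 = 153.630
Maximum at age 1 (293.880).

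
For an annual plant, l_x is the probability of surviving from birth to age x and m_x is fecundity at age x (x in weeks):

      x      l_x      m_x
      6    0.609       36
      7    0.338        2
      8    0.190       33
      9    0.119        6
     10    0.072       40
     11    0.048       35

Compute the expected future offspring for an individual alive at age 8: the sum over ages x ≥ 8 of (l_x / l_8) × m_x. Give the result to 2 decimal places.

60.76

l_8 = 0.190. Conditional survival from age 8 to x is l_x / l_8.
  x=8: (0.190/0.190) × 33 = 33.0000
  x=9: (0.119/0.190) × 6 = 3.7579
  x=10: (0.072/0.190) × 40 = 15.1579
  x=11: (0.048/0.190) × 35 = 8.8421
Sum = 33.0000 + 3.7579 + 15.1579 + 8.8421 = 60.7579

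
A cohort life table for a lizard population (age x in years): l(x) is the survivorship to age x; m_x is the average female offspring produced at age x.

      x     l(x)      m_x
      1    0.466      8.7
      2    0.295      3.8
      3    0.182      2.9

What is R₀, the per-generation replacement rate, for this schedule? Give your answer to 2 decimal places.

R₀ = Σ l(x) m_x:
  age 1: 0.466 × 8.7 = 4.0542
  age 2: 0.295 × 3.8 = 1.1210
  age 3: 0.182 × 2.9 = 0.5278
R₀ = 4.0542 + 1.1210 + 0.5278 = 5.7030

5.70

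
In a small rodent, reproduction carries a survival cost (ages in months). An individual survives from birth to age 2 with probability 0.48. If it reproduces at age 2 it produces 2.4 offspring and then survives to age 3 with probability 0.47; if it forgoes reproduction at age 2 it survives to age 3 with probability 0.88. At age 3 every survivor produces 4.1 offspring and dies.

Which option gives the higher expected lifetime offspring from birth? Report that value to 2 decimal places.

breed at age 2: R₀ = 0.48 × (2.4 + 0.47 × 4.1) = 0.48 × 4.3270 = 2.0770
delay to age 3: R₀ = 0.48 × (0.88 × 4.1) = 0.48 × 3.6080 = 1.7318
Higher: breed at age 2 (2.0770).

2.08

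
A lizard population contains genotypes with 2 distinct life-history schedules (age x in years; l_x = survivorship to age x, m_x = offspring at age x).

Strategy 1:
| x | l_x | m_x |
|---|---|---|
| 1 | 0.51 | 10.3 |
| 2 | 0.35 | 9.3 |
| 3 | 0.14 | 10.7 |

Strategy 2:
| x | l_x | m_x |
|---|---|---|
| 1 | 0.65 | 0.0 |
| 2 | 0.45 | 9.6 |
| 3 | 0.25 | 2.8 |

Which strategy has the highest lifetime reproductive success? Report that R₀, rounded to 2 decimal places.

10.01

Strategy 1: R₀ = 0.51×10.3 + 0.35×9.3 + 0.14×10.7 = 10.0060
Strategy 2: R₀ = 0.65×0.0 + 0.45×9.6 + 0.25×2.8 = 5.0200
Highest R₀: strategy 1 with 10.0060.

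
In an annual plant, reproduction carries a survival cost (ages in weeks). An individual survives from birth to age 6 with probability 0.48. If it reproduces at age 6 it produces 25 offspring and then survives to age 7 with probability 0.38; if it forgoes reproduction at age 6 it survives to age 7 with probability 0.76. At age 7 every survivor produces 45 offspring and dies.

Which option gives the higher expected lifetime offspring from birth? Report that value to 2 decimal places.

breed at age 6: R₀ = 0.48 × (25 + 0.38 × 45) = 0.48 × 42.1000 = 20.2080
delay to age 7: R₀ = 0.48 × (0.76 × 45) = 0.48 × 34.2000 = 16.4160
Higher: breed at age 6 (20.2080).

20.21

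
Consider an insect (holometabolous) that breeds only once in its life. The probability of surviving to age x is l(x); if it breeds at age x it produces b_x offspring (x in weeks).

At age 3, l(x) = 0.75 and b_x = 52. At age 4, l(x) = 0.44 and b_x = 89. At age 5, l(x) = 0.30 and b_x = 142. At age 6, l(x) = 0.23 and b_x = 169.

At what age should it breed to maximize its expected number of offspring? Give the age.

Expected offspring if breeding at age x = l(x) × b_x:
  age 3: 0.75 × 52 = 39.000
  age 4: 0.44 × 89 = 39.160
  age 5: 0.30 × 142 = 42.600
  age 6: 0.23 × 169 = 38.870
Maximum at age 5 (42.600).

5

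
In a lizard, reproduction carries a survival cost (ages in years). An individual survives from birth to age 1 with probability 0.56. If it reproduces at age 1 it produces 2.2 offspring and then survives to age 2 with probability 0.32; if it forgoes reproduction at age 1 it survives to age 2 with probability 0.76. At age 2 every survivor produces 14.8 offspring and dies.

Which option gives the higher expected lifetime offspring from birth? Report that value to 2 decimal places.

breed at age 1: R₀ = 0.56 × (2.2 + 0.32 × 14.8) = 0.56 × 6.9360 = 3.8842
delay to age 2: R₀ = 0.56 × (0.76 × 14.8) = 0.56 × 11.2480 = 6.2989
Higher: delay to age 2 (6.2989).

6.30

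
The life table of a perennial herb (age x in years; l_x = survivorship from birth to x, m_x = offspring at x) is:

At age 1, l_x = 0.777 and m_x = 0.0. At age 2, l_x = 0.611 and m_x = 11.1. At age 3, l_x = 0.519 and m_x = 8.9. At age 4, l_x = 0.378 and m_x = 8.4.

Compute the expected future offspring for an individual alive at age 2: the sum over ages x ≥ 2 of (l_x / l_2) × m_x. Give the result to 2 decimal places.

l_2 = 0.611. Conditional survival from age 2 to x is l_x / l_2.
  x=2: (0.611/0.611) × 11.1 = 11.1000
  x=3: (0.519/0.611) × 8.9 = 7.5599
  x=4: (0.378/0.611) × 8.4 = 5.1967
Sum = 11.1000 + 7.5599 + 5.1967 = 23.8566

23.86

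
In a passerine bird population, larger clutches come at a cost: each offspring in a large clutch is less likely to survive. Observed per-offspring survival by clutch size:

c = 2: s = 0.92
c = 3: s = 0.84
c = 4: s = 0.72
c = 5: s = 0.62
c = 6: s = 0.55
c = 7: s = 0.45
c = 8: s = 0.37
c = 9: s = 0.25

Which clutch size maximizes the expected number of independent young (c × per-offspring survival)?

Expected independent young = c × s(c):
  c=2: 2 × 0.92 = 1.840
  c=3: 3 × 0.84 = 2.520
  c=4: 4 × 0.72 = 2.880
  c=5: 5 × 0.62 = 3.100
  c=6: 6 × 0.55 = 3.300
  c=7: 7 × 0.45 = 3.150
  c=8: 8 × 0.37 = 2.960
  c=9: 9 × 0.25 = 2.250
Maximum at c = 6 (3.300 independent young).

6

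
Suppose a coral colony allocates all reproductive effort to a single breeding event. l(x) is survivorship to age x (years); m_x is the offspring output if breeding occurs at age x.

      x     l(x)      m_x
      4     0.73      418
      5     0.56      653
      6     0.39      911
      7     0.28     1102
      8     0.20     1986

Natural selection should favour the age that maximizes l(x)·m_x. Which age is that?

8

Expected offspring if breeding at age x = l(x) × m_x:
  age 4: 0.73 × 418 = 305.140
  age 5: 0.56 × 653 = 365.680
  age 6: 0.39 × 911 = 355.290
  age 7: 0.28 × 1102 = 308.560
  age 8: 0.20 × 1986 = 397.200
Maximum at age 8 (397.200).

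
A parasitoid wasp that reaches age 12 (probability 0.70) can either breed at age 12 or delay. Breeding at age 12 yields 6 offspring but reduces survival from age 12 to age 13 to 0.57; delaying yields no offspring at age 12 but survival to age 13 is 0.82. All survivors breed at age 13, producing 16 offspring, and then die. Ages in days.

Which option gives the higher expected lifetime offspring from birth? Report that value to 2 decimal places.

10.58

breed at age 12: R₀ = 0.70 × (6 + 0.57 × 16) = 0.70 × 15.1200 = 10.5840
delay to age 13: R₀ = 0.70 × (0.82 × 16) = 0.70 × 13.1200 = 9.1840
Higher: breed at age 12 (10.5840).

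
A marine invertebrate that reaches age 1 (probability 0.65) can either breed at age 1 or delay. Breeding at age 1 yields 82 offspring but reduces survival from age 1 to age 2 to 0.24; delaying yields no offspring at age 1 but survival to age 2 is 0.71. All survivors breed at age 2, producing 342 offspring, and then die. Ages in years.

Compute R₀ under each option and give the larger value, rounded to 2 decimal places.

breed at age 1: R₀ = 0.65 × (82 + 0.24 × 342) = 0.65 × 164.0800 = 106.6520
delay to age 2: R₀ = 0.65 × (0.71 × 342) = 0.65 × 242.8200 = 157.8330
Higher: delay to age 2 (157.8330).

157.83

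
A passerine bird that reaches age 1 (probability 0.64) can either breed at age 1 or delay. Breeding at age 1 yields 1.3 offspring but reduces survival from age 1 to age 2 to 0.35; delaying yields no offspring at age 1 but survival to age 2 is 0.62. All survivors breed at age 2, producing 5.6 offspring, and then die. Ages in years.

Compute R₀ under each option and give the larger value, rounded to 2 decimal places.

breed at age 1: R₀ = 0.64 × (1.3 + 0.35 × 5.6) = 0.64 × 3.2600 = 2.0864
delay to age 2: R₀ = 0.64 × (0.62 × 5.6) = 0.64 × 3.4720 = 2.2221
Higher: delay to age 2 (2.2221).

2.22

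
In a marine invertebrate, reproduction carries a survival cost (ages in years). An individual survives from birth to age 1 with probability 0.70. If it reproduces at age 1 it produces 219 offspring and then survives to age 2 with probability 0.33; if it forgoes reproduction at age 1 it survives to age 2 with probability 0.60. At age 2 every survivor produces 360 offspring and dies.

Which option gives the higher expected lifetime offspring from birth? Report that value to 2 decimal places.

breed at age 1: R₀ = 0.70 × (219 + 0.33 × 360) = 0.70 × 337.8000 = 236.4600
delay to age 2: R₀ = 0.70 × (0.60 × 360) = 0.70 × 216.0000 = 151.2000
Higher: breed at age 1 (236.4600).

236.46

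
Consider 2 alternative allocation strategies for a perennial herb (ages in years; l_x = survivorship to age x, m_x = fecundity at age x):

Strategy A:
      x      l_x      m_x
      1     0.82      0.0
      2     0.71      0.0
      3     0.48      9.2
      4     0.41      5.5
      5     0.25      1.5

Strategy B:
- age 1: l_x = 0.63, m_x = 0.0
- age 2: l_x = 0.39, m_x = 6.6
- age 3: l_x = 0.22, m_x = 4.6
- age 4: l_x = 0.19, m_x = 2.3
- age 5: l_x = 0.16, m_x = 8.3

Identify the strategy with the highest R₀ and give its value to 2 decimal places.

7.05

Strategy A: R₀ = 0.82×0.0 + 0.71×0.0 + 0.48×9.2 + 0.41×5.5 + 0.25×1.5 = 7.0460
Strategy B: R₀ = 0.63×0.0 + 0.39×6.6 + 0.22×4.6 + 0.19×2.3 + 0.16×8.3 = 5.3510
Highest R₀: strategy A with 7.0460.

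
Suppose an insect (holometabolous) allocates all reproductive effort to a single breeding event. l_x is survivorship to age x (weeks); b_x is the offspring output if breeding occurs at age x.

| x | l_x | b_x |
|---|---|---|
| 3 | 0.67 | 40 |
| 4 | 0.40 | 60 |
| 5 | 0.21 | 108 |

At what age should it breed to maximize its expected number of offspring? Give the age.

Expected offspring if breeding at age x = l_x × b_x:
  age 3: 0.67 × 40 = 26.800
  age 4: 0.40 × 60 = 24.000
  age 5: 0.21 × 108 = 22.680
Maximum at age 3 (26.800).

3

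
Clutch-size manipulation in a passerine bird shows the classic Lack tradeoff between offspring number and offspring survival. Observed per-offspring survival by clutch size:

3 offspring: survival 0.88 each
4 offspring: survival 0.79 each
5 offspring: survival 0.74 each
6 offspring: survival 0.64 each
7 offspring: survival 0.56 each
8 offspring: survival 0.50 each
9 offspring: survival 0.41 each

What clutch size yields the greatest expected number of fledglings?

Expected fledglings = c × s(c):
  c=3: 3 × 0.88 = 2.640
  c=4: 4 × 0.79 = 3.160
  c=5: 5 × 0.74 = 3.700
  c=6: 6 × 0.64 = 3.840
  c=7: 7 × 0.56 = 3.920
  c=8: 8 × 0.50 = 4.000
  c=9: 9 × 0.41 = 3.690
Maximum at c = 8 (4.000 fledglings).

8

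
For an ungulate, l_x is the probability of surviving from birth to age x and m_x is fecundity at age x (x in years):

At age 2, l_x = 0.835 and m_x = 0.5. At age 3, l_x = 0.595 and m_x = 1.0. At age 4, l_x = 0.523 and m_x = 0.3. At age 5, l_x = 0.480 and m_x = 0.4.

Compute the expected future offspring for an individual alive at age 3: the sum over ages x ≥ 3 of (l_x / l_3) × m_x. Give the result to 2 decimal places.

1.59

l_3 = 0.595. Conditional survival from age 3 to x is l_x / l_3.
  x=3: (0.595/0.595) × 1.0 = 1.0000
  x=4: (0.523/0.595) × 0.3 = 0.2637
  x=5: (0.480/0.595) × 0.4 = 0.3227
Sum = 1.0000 + 0.2637 + 0.3227 = 1.5864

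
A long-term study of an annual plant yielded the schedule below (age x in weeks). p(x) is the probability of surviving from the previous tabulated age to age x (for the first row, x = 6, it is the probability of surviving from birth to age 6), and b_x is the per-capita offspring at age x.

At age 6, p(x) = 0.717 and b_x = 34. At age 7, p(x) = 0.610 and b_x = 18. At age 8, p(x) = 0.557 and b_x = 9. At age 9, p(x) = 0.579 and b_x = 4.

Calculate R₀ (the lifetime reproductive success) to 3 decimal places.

Survivorship from birth: l_x = p_6·p_7·…·p_x.
  l_6 = 0.71700
  l_7 = 0.43737
  l_8 = 0.24362
  l_9 = 0.14105
R₀ = Σ l_x b_x:
  age 6: 0.71700 × 34 = 24.3780
  age 7: 0.43737 × 18 = 7.8727
  age 8: 0.24362 × 9 = 2.1926
  age 9: 0.14105 × 4 = 0.5642
R₀ = 24.3780 + 7.8727 + 2.1926 + 0.5642 = 35.0074

35.007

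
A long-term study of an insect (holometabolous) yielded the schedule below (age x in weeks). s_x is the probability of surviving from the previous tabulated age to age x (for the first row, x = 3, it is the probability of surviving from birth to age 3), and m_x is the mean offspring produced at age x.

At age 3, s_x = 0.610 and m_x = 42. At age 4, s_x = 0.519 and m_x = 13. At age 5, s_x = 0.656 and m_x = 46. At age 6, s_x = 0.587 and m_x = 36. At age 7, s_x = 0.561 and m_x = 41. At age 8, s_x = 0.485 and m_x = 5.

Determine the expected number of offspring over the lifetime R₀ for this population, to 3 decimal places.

Survivorship from birth: l_x = s_3·s_4·…·s_x.
  l_3 = 0.61000
  l_4 = 0.31659
  l_5 = 0.20768
  l_6 = 0.12191
  l_7 = 0.06839
  l_8 = 0.03317
R₀ = Σ l_x m_x:
  age 3: 0.61000 × 42 = 25.6200
  age 4: 0.31659 × 13 = 4.1157
  age 5: 0.20768 × 46 = 9.5533
  age 6: 0.12191 × 36 = 4.3888
  age 7: 0.06839 × 41 = 2.8040
  age 8: 0.03317 × 5 = 0.1658
R₀ = 25.6200 + 4.1157 + 9.5533 + 4.3888 + 2.8040 + 0.1658 = 46.6476

46.648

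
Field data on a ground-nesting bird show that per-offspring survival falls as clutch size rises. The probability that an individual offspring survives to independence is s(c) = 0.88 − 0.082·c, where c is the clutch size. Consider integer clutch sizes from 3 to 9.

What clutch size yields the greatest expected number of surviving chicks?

5

Expected surviving chicks = c × s(c):
  c=3: 3 × 0.634 = 1.902
  c=4: 4 × 0.552 = 2.208
  c=5: 5 × 0.470 = 2.350
  c=6: 6 × 0.388 = 2.328
  c=7: 7 × 0.306 = 2.142
  c=8: 8 × 0.224 = 1.792
  c=9: 9 × 0.142 = 1.278
Maximum at c = 5 (2.350 surviving chicks).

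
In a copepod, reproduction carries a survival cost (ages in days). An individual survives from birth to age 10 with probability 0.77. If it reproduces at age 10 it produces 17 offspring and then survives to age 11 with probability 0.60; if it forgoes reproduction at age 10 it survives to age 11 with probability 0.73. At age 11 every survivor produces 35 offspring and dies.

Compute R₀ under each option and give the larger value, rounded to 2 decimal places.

29.26

breed at age 10: R₀ = 0.77 × (17 + 0.60 × 35) = 0.77 × 38.0000 = 29.2600
delay to age 11: R₀ = 0.77 × (0.73 × 35) = 0.77 × 25.5500 = 19.6735
Higher: breed at age 10 (29.2600).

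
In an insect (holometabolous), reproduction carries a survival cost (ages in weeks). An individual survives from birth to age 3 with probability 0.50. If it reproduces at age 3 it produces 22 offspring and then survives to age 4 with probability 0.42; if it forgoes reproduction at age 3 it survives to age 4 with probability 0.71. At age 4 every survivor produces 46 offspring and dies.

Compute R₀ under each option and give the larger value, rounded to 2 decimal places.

breed at age 3: R₀ = 0.50 × (22 + 0.42 × 46) = 0.50 × 41.3200 = 20.6600
delay to age 4: R₀ = 0.50 × (0.71 × 46) = 0.50 × 32.6600 = 16.3300
Higher: breed at age 3 (20.6600).

20.66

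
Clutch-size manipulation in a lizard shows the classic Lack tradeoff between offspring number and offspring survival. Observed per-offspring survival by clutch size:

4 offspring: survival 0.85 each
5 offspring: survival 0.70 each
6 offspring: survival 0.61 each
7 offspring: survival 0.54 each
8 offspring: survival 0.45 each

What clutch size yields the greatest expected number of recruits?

Expected recruits = c × s(c):
  c=4: 4 × 0.85 = 3.400
  c=5: 5 × 0.70 = 3.500
  c=6: 6 × 0.61 = 3.660
  c=7: 7 × 0.54 = 3.780
  c=8: 8 × 0.45 = 3.600
Maximum at c = 7 (3.780 recruits).

7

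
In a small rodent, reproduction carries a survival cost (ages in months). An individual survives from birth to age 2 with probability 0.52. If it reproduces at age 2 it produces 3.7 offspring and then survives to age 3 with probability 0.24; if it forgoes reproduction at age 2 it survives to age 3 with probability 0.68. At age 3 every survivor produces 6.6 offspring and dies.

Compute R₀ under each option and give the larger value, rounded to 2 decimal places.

2.75

breed at age 2: R₀ = 0.52 × (3.7 + 0.24 × 6.6) = 0.52 × 5.2840 = 2.7477
delay to age 3: R₀ = 0.52 × (0.68 × 6.6) = 0.52 × 4.4880 = 2.3338
Higher: breed at age 2 (2.7477).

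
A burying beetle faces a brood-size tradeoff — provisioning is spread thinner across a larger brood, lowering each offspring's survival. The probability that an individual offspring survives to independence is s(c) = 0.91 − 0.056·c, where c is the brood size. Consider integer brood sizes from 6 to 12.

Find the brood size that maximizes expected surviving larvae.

8

Expected surviving larvae = c × s(c):
  c=6: 6 × 0.574 = 3.444
  c=7: 7 × 0.518 = 3.626
  c=8: 8 × 0.462 = 3.696
  c=9: 9 × 0.406 = 3.654
  c=10: 10 × 0.350 = 3.500
  c=11: 11 × 0.294 = 3.234
  c=12: 12 × 0.238 = 2.856
Maximum at c = 8 (3.696 surviving larvae).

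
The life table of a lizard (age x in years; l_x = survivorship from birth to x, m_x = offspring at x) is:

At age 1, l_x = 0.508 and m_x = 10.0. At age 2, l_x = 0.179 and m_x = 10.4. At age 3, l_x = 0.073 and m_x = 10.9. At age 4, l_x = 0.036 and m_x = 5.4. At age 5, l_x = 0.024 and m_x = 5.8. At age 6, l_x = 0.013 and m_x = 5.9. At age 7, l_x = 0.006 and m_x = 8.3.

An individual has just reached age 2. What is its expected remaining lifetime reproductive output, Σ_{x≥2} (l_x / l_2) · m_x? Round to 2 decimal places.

l_2 = 0.179. Conditional survival from age 2 to x is l_x / l_2.
  x=2: (0.179/0.179) × 10.4 = 10.4000
  x=3: (0.073/0.179) × 10.9 = 4.4453
  x=4: (0.036/0.179) × 5.4 = 1.0860
  x=5: (0.024/0.179) × 5.8 = 0.7777
  x=6: (0.013/0.179) × 5.9 = 0.4285
  x=7: (0.006/0.179) × 8.3 = 0.2782
Sum = 10.4000 + 4.4453 + 1.0860 + 0.7777 + 0.4285 + 0.2782 = 17.4156

17.42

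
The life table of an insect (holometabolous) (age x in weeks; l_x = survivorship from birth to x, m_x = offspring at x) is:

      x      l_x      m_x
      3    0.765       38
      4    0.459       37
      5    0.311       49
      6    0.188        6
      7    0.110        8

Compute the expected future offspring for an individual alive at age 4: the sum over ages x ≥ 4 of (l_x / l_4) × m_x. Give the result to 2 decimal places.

l_4 = 0.459. Conditional survival from age 4 to x is l_x / l_4.
  x=4: (0.459/0.459) × 37 = 37.0000
  x=5: (0.311/0.459) × 49 = 33.2004
  x=6: (0.188/0.459) × 6 = 2.4575
  x=7: (0.110/0.459) × 8 = 1.9172
Sum = 37.0000 + 33.2004 + 2.4575 + 1.9172 = 74.5752

74.58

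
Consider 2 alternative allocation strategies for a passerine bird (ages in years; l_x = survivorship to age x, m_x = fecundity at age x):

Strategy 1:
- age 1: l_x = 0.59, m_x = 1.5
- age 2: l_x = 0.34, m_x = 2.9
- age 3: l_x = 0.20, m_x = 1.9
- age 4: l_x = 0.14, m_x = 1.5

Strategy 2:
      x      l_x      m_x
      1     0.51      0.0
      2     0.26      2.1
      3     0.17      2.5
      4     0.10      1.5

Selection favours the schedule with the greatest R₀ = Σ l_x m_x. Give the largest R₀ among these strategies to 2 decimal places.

2.46

Strategy 1: R₀ = 0.59×1.5 + 0.34×2.9 + 0.20×1.9 + 0.14×1.5 = 2.4610
Strategy 2: R₀ = 0.51×0.0 + 0.26×2.1 + 0.17×2.5 + 0.10×1.5 = 1.1210
Highest R₀: strategy 1 with 2.4610.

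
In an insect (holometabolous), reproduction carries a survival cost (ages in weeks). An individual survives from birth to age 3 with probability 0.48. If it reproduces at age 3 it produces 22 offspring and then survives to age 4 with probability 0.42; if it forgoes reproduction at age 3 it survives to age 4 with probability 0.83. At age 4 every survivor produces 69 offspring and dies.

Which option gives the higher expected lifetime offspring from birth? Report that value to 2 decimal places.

breed at age 3: R₀ = 0.48 × (22 + 0.42 × 69) = 0.48 × 50.9800 = 24.4704
delay to age 4: R₀ = 0.48 × (0.83 × 69) = 0.48 × 57.2700 = 27.4896
Higher: delay to age 4 (27.4896).

27.49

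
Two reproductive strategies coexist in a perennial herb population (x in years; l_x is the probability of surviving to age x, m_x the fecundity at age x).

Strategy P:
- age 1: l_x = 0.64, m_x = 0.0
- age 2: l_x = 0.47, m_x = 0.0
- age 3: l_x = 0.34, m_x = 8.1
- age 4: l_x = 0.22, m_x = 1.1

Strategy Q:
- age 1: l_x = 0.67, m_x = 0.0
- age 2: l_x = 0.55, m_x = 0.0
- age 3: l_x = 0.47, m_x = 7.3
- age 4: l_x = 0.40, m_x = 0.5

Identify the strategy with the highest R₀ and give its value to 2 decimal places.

3.63

Strategy P: R₀ = 0.64×0.0 + 0.47×0.0 + 0.34×8.1 + 0.22×1.1 = 2.9960
Strategy Q: R₀ = 0.67×0.0 + 0.55×0.0 + 0.47×7.3 + 0.40×0.5 = 3.6310
Highest R₀: strategy Q with 3.6310.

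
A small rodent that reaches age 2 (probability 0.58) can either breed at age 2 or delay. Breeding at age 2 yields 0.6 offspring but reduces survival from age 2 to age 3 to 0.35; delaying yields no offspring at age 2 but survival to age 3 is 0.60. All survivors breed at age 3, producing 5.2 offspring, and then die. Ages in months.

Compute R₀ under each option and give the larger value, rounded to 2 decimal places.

breed at age 2: R₀ = 0.58 × (0.6 + 0.35 × 5.2) = 0.58 × 2.4200 = 1.4036
delay to age 3: R₀ = 0.58 × (0.60 × 5.2) = 0.58 × 3.1200 = 1.8096
Higher: delay to age 3 (1.8096).

1.81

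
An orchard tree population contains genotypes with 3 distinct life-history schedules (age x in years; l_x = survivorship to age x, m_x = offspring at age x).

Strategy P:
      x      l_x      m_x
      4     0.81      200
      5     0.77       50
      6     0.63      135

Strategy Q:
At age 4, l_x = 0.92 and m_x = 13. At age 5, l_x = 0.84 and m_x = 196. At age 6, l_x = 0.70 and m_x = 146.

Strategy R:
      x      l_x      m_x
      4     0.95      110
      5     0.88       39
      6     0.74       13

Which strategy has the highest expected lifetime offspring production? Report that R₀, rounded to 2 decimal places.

Strategy P: R₀ = 0.81×200 + 0.77×50 + 0.63×135 = 285.5500
Strategy Q: R₀ = 0.92×13 + 0.84×196 + 0.70×146 = 278.8000
Strategy R: R₀ = 0.95×110 + 0.88×39 + 0.74×13 = 148.4400
Highest R₀: strategy P with 285.5500.

285.55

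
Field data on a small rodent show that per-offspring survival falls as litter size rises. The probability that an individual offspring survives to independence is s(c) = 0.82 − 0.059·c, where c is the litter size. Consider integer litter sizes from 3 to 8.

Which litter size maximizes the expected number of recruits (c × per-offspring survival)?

7

Expected recruits = c × s(c):
  c=3: 3 × 0.643 = 1.929
  c=4: 4 × 0.584 = 2.336
  c=5: 5 × 0.525 = 2.625
  c=6: 6 × 0.466 = 2.796
  c=7: 7 × 0.407 = 2.849
  c=8: 8 × 0.348 = 2.784
Maximum at c = 7 (2.849 recruits).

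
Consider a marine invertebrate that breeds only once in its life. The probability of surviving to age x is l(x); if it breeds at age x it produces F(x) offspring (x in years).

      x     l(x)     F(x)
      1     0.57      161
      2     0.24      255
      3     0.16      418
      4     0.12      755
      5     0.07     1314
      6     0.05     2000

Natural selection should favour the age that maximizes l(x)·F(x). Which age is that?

6

Expected offspring if breeding at age x = l(x) × F(x):
  age 1: 0.57 × 161 = 91.770
  age 2: 0.24 × 255 = 61.200
  age 3: 0.16 × 418 = 66.880
  age 4: 0.12 × 755 = 90.600
  age 5: 0.07 × 1314 = 91.980
  age 6: 0.05 × 2000 = 100.000
Maximum at age 6 (100.000).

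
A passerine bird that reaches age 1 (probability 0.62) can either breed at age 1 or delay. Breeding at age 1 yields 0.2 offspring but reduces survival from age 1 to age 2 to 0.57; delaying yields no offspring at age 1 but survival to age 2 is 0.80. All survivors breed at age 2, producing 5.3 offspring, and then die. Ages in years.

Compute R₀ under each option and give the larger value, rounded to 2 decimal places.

breed at age 1: R₀ = 0.62 × (0.2 + 0.57 × 5.3) = 0.62 × 3.2210 = 1.9970
delay to age 2: R₀ = 0.62 × (0.80 × 5.3) = 0.62 × 4.2400 = 2.6288
Higher: delay to age 2 (2.6288).

2.63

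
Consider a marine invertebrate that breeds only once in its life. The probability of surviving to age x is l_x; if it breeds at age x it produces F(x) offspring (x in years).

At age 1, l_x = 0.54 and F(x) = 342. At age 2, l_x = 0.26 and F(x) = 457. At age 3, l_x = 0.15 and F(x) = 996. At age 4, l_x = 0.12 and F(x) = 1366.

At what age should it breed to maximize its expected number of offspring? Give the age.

Expected offspring if breeding at age x = l_x × F(x):
  age 1: 0.54 × 342 = 184.680
  age 2: 0.26 × 457 = 118.820
  age 3: 0.15 × 996 = 149.400
  age 4: 0.12 × 1366 = 163.920
Maximum at age 1 (184.680).

1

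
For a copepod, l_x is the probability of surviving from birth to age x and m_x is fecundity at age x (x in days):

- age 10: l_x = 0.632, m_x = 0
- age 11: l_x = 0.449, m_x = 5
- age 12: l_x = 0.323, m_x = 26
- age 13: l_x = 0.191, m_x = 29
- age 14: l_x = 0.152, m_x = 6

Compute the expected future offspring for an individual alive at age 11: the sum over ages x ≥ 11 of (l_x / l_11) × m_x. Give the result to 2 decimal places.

l_11 = 0.449. Conditional survival from age 11 to x is l_x / l_11.
  x=11: (0.449/0.449) × 5 = 5.0000
  x=12: (0.323/0.449) × 26 = 18.7038
  x=13: (0.191/0.449) × 29 = 12.3363
  x=14: (0.152/0.449) × 6 = 2.0312
Sum = 5.0000 + 18.7038 + 12.3363 + 2.0312 = 38.0713

38.07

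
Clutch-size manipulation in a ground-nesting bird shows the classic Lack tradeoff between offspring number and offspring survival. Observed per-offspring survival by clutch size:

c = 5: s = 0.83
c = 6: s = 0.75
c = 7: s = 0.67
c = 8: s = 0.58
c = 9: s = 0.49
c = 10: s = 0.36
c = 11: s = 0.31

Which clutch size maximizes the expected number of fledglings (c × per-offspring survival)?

7

Expected fledglings = c × s(c):
  c=5: 5 × 0.83 = 4.150
  c=6: 6 × 0.75 = 4.500
  c=7: 7 × 0.67 = 4.690
  c=8: 8 × 0.58 = 4.640
  c=9: 9 × 0.49 = 4.410
  c=10: 10 × 0.36 = 3.600
  c=11: 11 × 0.31 = 3.410
Maximum at c = 7 (4.690 fledglings).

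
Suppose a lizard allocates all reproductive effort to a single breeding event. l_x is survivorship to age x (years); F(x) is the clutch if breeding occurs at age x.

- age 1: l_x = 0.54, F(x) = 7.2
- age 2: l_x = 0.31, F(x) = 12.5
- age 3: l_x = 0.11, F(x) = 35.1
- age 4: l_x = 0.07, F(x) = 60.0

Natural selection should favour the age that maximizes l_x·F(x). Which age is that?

Expected offspring if breeding at age x = l_x × F(x):
  age 1: 0.54 × 7.2 = 3.888
  age 2: 0.31 × 12.5 = 3.875
  age 3: 0.11 × 35.1 = 3.861
  age 4: 0.07 × 60.0 = 4.200
Maximum at age 4 (4.200).

4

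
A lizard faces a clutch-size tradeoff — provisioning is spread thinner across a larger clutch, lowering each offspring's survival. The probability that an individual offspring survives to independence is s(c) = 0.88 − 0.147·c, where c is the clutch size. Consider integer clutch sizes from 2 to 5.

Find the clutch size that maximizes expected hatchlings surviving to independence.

3

Expected hatchlings surviving to independence = c × s(c):
  c=2: 2 × 0.586 = 1.172
  c=3: 3 × 0.439 = 1.317
  c=4: 4 × 0.292 = 1.168
  c=5: 5 × 0.145 = 0.725
Maximum at c = 3 (1.317 hatchlings surviving to independence).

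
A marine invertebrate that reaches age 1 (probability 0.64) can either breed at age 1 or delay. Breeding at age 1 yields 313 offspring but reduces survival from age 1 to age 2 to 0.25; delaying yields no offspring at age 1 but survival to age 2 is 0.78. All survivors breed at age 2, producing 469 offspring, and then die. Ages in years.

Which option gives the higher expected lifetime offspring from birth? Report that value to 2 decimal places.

breed at age 1: R₀ = 0.64 × (313 + 0.25 × 469) = 0.64 × 430.2500 = 275.3600
delay to age 2: R₀ = 0.64 × (0.78 × 469) = 0.64 × 365.8200 = 234.1248
Higher: breed at age 1 (275.3600).

275.36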